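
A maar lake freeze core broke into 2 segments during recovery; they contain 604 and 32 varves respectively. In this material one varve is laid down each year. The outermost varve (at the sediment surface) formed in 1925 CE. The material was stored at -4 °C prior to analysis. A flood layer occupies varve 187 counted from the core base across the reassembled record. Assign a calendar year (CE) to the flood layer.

1476 CE

Total varves = 604 + 32 = 636.
636 − 187 = 449 varves lie beyond the flood layer toward the sediment surface.
1925 − 449 = 1476 CE.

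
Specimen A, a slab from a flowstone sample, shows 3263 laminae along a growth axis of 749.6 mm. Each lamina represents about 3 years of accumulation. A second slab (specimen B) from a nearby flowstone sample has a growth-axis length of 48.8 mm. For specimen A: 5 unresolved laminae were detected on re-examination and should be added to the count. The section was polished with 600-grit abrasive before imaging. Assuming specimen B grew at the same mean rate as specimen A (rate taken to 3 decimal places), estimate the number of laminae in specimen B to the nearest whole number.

214 laminae

Specimen A: adjusted count: 3263 + 5 = 3268 laminae.
Specimen A: at 3 years per lamina, 3268 × 3 = 9804 years.
A: Mean rate = 749.6 mm / 9804 years ≈ 0.076 mm per year.
For B, 48.8 / 0.076 = 642.11 years; at 3 years per lamina that is 642.11 / 3 ≈ 214 laminae.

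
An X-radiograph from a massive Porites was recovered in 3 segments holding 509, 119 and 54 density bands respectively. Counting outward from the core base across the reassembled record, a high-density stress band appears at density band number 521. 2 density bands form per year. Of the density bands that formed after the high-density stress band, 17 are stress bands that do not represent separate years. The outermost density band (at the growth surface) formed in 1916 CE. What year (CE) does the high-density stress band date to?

1844 CE

Total density bands = 509 + 119 + 54 = 682.
Between density band 521 and the growth surface there are 682 − 521 = 161 density bands.
Excluding 17 false density bands: 161 − 17 = 144.
144 density bands at 2 per year is 144 / 2 = 72 years.
1916 − 72 = 1844 CE.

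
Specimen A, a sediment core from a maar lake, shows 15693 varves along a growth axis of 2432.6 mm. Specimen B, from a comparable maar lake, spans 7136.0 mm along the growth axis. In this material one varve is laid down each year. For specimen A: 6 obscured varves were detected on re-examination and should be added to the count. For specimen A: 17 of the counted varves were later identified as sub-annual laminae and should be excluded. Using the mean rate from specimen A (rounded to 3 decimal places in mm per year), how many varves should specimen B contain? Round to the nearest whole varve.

Specimen A: true varve count = 15693 − 17 + 6 = 15682.
A: Mean rate = 2432.6 mm / 15682 years ≈ 0.155 mm/yr.
For B, 7136.0 / 0.155 = 46038.71 years ≈ 46039 varves.

46039 varves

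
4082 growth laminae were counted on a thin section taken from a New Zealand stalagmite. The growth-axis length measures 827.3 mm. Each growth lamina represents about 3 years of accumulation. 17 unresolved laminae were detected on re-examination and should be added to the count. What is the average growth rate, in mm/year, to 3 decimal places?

True growth lamina count = 4082 + 17 = 4099.
At 3 years per growth lamina, 4099 × 3 = 12297 years.
Extension rate ≈ 827.3 / 12297 = 0.067 mm/year.

0.067 mm/year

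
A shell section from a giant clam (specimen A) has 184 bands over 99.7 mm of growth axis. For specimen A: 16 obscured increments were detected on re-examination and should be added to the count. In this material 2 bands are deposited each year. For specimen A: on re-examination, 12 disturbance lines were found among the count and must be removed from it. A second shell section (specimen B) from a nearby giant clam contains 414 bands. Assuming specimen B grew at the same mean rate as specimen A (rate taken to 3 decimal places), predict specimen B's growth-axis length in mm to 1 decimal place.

219.6 mm

Specimen A: adjusted count: 184 − 12 + 16 = 188 bands.
Specimen A: 188 bands at 2 per year is 188 / 2 = 94 years.
A: Extension rate ≈ 99.7 / 94 = 1.061 mm/yr.
Specimen B: with 2 bands per year, 414 / 2 = 207 years. B's length ≈ 1.061 × 207 = 219.6 mm.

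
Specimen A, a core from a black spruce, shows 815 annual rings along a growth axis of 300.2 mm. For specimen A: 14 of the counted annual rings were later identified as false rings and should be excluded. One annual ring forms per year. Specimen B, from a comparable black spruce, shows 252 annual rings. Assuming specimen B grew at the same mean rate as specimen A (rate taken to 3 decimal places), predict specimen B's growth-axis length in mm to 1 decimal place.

Specimen A: true annual ring count = 815 − 14 = 801.
A: Extension rate ≈ 300.2 / 801 = 0.375 mm per year.
For B, 0.375 mm/year × 252 years = 94.5 mm.

94.5 mm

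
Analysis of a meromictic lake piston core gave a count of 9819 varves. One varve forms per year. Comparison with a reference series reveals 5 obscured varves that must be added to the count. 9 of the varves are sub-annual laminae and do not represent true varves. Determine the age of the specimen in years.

9815 yr

Adjusted count: 9819 − 9 + 5 = 9815 varves.
One varve per year makes the duration 9815 years.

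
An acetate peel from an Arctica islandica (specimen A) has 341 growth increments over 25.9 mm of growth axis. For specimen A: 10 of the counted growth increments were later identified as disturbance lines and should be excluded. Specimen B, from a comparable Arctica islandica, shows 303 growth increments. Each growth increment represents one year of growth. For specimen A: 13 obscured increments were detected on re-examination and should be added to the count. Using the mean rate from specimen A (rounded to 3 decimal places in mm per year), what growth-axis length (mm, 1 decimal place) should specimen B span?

Specimen A: after corrections the count is 341 − 10 + 13 = 344 growth increments.
A: Extension rate ≈ 25.9 / 344 = 0.075 mm/yr.
B's length ≈ 0.075 × 303 = 22.7 mm.

22.7 mm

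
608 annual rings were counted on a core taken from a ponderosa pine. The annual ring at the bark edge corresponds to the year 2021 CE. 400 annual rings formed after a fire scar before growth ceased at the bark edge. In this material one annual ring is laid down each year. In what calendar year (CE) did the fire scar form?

400 annual rings post-date the fire scar.
The annual ring at the bark edge is 2021 CE, so the fire scar dates to 2021 − 400 = 1621 CE.

1621 CE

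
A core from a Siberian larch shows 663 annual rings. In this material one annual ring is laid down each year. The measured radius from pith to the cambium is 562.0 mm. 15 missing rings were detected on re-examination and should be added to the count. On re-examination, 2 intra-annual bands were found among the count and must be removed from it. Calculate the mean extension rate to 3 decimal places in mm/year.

True annual ring count = 663 − 2 + 15 = 676.
Mean rate = 562.0 mm / 676 years ≈ 0.831 mm/year.

0.831 mm/year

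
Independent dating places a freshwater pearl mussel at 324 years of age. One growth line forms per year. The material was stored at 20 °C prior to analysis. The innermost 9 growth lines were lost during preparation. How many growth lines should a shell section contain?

315 growth lines

At one growth line per year, 324 years correspond to 324 growth lines.
Less the 9 uncaptured growth lines: 324 − 9 = 315.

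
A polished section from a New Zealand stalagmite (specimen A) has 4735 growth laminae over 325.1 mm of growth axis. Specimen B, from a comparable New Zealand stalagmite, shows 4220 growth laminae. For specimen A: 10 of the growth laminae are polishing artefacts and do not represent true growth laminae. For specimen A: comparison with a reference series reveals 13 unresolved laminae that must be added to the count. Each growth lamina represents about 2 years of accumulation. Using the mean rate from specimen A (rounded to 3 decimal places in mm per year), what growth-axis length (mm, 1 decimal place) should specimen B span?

Specimen A: correcting the raw count gives 4735 − 10 + 13 = 4738 true growth laminae.
Specimen A: 4738 growth laminae at 2 years each span 4738 × 2 = 9476 years.
A: Extension rate ≈ 325.1 / 9476 = 0.034 mm per year.
Specimen B: multiplying by 2 years per growth lamina: 4220 × 2 = 8440 years. B's length ≈ 0.034 × 8440 = 287.0 mm.

287.0 mm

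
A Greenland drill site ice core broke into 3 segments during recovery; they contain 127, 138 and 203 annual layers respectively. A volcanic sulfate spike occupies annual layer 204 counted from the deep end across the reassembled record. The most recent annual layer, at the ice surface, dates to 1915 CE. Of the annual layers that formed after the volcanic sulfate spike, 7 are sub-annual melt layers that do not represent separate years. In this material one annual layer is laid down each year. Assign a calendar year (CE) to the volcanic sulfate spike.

1658 CE

Total annual layers = 127 + 138 + 203 = 468.
Between annual layer 204 and the ice surface there are 468 − 204 = 264 annual layers.
Removing the 7 false annual layers leaves 264 − 7 = 257 true annual layers beyond the volcanic sulfate spike.
Counting back 257 years from 1915 CE places the volcanic sulfate spike in 1915 − 257 = 1658 CE.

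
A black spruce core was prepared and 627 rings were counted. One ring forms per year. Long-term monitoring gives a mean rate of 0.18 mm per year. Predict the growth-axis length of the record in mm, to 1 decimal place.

112.9 mm

The record spans 627 years at 0.18 mm per year.
Predicted length = 0.18 mm/year × 627 years = 112.9 mm.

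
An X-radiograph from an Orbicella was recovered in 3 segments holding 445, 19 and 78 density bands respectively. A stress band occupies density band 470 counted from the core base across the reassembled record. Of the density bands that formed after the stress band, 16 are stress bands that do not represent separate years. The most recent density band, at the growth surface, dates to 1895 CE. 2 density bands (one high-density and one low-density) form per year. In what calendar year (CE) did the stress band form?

Total density bands = 445 + 19 + 78 = 542.
Between density band 470 and the growth surface there are 542 − 470 = 72 density bands.
72 − 16 false = 56 true density bands after the stress band.
With 2 density bands per year, 56 / 2 = 28 years.
The density band at the growth surface is 1895 CE, so the stress band dates to 1895 − 28 = 1867 CE.

1867 CE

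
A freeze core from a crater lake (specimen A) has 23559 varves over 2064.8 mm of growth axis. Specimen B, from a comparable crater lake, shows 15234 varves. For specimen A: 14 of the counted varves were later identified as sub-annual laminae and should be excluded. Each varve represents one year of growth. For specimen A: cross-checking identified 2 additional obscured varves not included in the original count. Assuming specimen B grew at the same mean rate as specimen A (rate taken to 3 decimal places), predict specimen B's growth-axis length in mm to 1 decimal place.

1340.6 mm

Specimen A: true varve count = 23559 − 14 + 2 = 23547.
A: Mean rate = 2064.8 mm / 23547 years ≈ 0.088 mm/year.
Length of B = 0.088 × 15234 = 1340.6 mm.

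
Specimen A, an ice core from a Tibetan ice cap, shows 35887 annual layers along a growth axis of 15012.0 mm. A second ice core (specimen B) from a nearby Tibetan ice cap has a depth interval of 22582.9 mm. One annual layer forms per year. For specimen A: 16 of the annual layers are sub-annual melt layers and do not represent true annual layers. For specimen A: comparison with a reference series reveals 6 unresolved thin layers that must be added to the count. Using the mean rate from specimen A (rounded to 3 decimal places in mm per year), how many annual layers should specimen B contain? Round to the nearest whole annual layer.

54026 annual layers

Specimen A: correcting the raw count gives 35887 − 16 + 6 = 35877 true annual layers.
A: Mean rate = 15012.0 mm / 35877 years ≈ 0.418 mm per year.
B spans 22582.9 / 0.418 = 54026.08 years ≈ 54026 annual layers.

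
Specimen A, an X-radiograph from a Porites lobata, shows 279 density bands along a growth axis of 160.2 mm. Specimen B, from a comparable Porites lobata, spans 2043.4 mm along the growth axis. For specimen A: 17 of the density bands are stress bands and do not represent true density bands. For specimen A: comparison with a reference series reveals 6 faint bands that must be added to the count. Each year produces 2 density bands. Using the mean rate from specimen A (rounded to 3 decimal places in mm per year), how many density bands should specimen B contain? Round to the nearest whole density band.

Specimen A: adjusted count: 279 − 17 + 6 = 268 density bands.
Specimen A: 268 density bands at 2 per year is 268 / 2 = 134 years.
A: Extension rate ≈ 160.2 / 134 = 1.196 mm per year.
B spans 2043.4 / 1.196 = 1708.53 years; at 2 density bands per year that is 1708.53 × 2 ≈ 3417 density bands.

3417 density bands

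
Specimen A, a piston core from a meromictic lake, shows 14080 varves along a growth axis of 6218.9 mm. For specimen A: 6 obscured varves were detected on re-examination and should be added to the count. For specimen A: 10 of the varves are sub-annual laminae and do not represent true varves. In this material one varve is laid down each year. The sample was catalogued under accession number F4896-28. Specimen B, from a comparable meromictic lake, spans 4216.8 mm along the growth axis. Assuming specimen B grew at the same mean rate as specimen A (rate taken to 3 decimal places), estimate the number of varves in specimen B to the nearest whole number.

Specimen A: true varve count = 14080 − 10 + 6 = 14076.
A: Mean rate = 6218.9 mm / 14076 years ≈ 0.442 mm per year.
For B, 4216.8 / 0.442 = 9540.27 years ≈ 9540 varves.

9540 varves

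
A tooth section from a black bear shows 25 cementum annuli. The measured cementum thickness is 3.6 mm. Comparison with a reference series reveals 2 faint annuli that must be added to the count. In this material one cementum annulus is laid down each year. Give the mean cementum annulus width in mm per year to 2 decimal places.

True cementum annulus count = 25 + 2 = 27.
Extension rate ≈ 3.6 / 27 = 0.13 mm per year.

0.13 mm per year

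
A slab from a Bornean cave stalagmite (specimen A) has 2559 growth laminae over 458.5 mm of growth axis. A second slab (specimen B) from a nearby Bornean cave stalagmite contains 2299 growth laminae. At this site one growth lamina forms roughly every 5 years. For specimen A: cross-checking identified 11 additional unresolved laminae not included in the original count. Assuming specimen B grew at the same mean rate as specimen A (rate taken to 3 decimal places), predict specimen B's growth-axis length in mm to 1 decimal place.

Specimen A: true growth lamina count = 2559 + 11 = 2570.
Specimen A: multiplying by 5 years per growth lamina: 2570 × 5 = 12850 years.
A: Extension rate ≈ 458.5 / 12850 = 0.036 mm/year.
Specimen B: 2299 growth laminae at 5 years each span 2299 × 5 = 11495 years. B's length ≈ 0.036 × 11495 = 413.8 mm.

413.8 mm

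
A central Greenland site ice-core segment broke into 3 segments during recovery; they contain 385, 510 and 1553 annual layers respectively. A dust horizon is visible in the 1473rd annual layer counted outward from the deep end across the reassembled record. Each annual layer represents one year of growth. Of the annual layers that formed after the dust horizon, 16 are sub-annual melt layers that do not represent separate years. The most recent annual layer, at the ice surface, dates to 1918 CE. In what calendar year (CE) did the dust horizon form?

959 CE

Total annual layers = 385 + 510 + 1553 = 2448.
Between annual layer 1473 and the ice surface there are 2448 − 1473 = 975 annual layers.
Excluding 16 false annual layers: 975 − 16 = 959.
The annual layer at the ice surface is 1918 CE, so the dust horizon dates to 1918 − 959 = 959 CE.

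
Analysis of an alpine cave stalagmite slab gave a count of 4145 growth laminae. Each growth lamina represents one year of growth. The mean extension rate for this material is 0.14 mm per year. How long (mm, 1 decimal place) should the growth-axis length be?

580.3 mm

The record spans 4145 years at 0.14 mm per year.
4145 years at 0.14 mm/year gives 0.14 × 4145 = 580.3 mm.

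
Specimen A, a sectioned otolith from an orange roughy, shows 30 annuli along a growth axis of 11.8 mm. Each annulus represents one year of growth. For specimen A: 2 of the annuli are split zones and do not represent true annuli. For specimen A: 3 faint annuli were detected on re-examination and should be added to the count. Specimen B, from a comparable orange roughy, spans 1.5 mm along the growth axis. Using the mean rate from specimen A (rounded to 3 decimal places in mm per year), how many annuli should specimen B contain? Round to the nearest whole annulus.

4 annuli

Specimen A: correcting the raw count gives 30 − 2 + 3 = 31 true annuli.
A: 11.8 mm over 31 years gives 11.8 / 31 ≈ 0.381 mm/year.
Specimen B: 1.5 mm / 0.381 mm per year = 3.94 years ≈ 4 annuli.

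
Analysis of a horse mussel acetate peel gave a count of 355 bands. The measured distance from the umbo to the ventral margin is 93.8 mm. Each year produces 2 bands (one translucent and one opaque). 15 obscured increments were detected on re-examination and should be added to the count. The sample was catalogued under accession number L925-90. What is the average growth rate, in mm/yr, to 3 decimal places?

0.507 mm/yr

Adjusted count: 355 + 15 = 370 bands.
With 2 bands per year, 370 / 2 = 185 years.
Mean rate = 93.8 mm / 185 years ≈ 0.507 mm/yr.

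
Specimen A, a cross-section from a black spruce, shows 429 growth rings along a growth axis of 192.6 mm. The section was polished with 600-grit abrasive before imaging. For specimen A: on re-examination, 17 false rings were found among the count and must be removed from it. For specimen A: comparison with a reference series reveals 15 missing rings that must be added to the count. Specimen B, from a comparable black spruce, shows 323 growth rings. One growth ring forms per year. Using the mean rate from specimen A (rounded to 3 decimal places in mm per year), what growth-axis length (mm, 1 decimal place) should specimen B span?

Specimen A: after corrections the count is 429 − 17 + 15 = 427 growth rings.
A: 192.6 mm over 427 years gives 192.6 / 427 ≈ 0.451 mm per year.
For B, 0.451 mm/year × 323 years = 145.7 mm.

145.7 mm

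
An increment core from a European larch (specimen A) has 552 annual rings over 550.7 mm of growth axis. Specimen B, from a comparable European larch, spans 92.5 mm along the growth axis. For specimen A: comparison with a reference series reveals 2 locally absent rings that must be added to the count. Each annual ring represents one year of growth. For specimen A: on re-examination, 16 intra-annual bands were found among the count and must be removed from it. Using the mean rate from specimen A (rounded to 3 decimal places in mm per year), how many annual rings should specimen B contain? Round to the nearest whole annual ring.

90 annual rings

Specimen A: true annual ring count = 552 − 16 + 2 = 538.
A: Extension rate ≈ 550.7 / 538 = 1.024 mm/yr.
B spans 92.5 / 1.024 = 90.33 years ≈ 90 annual rings.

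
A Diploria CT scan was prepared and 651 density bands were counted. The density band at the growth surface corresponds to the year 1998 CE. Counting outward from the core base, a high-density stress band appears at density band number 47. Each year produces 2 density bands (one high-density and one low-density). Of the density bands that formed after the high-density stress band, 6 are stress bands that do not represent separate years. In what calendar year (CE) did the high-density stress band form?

1699 CE

651 − 47 = 604 density bands lie beyond the high-density stress band toward the growth surface.
Excluding 6 false density bands: 604 − 6 = 598.
Dividing by 2 density bands per year: 598 / 2 = 299 years.
1998 − 299 = 1699 CE.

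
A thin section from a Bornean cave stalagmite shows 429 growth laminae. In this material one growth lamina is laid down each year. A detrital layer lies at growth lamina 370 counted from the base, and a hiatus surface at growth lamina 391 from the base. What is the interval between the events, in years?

391 − 370 = 21 growth laminae lie between the two events.
One growth lamina per year makes the interval 21 years.

21 years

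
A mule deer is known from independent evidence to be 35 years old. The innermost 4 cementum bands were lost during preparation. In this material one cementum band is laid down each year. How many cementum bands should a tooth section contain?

31 cementum bands

One cementum band per year gives 35 cementum bands over 35 years.
Less the 4 uncaptured cementum bands: 35 − 4 = 31.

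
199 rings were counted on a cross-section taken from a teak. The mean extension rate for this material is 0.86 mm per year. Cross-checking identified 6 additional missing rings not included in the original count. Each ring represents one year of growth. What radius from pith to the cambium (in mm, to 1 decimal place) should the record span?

Correcting the raw count gives 199 + 6 = 205 true rings.
205 years at 0.86 mm/year gives 0.86 × 205 = 176.3 mm.

176.3 mm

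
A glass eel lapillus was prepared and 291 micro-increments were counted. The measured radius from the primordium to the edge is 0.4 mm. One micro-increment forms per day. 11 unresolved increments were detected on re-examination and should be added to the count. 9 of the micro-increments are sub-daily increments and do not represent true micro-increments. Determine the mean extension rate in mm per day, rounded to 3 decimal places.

0.001 mm per day

True micro-increment count = 291 − 9 + 11 = 293.
0.4 mm over 293 days gives 0.4 / 293 ≈ 0.001 mm per day.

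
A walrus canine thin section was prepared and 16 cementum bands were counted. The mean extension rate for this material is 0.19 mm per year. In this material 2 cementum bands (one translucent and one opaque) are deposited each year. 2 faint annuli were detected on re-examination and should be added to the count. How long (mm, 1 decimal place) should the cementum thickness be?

1.7 mm

True cementum band count = 16 + 2 = 18.
With 2 cementum bands per year, 18 / 2 = 9 years.
9 years at 0.19 mm/year gives 0.19 × 9 = 1.7 mm.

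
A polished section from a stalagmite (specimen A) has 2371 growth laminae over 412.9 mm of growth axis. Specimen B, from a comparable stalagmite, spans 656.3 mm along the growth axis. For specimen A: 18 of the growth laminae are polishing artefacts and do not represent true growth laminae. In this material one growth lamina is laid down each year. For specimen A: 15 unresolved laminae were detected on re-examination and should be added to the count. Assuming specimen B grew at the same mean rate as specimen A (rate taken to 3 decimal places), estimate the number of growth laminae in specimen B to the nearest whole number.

Specimen A: adjusted count: 2371 − 18 + 15 = 2368 growth laminae.
A: Extension rate ≈ 412.9 / 2368 = 0.174 mm/yr.
For B, 656.3 / 0.174 = 3771.84 years ≈ 3772 growth laminae.

3772 growth laminae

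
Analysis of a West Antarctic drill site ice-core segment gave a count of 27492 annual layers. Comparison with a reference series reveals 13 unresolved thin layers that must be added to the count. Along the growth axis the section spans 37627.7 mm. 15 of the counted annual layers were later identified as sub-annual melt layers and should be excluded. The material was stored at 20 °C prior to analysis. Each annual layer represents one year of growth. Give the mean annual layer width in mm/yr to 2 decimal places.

True annual layer count = 27492 − 15 + 13 = 27490.
37627.7 mm over 27490 years gives 37627.7 / 27490 ≈ 1.37 mm/yr.

1.37 mm/yr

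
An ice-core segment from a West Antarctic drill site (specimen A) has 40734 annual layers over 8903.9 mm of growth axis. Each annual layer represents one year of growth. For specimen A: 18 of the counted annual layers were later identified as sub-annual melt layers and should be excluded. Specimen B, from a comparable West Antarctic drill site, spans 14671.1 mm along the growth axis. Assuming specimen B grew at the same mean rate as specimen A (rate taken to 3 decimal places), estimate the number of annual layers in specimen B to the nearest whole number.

Specimen A: true annual layer count = 40734 − 18 = 40716.
A: Extension rate ≈ 8903.9 / 40716 = 0.219 mm/year.
For B, 14671.1 / 0.219 = 66991.32 years ≈ 66991 annual layers.

66991 annual layers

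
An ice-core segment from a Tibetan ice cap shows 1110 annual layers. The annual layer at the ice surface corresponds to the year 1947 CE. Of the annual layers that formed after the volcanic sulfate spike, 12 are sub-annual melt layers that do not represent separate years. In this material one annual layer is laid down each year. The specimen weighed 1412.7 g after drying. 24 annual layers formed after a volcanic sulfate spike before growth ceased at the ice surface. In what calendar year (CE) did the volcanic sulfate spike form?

1935 CE

24 annual layers post-date the volcanic sulfate spike.
Excluding 12 false annual layers: 24 − 12 = 12.
1947 − 12 = 1935 CE.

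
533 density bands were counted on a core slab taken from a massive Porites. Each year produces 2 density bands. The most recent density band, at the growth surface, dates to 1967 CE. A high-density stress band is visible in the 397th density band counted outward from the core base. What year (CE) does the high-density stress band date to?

Between density band 397 and the growth surface there are 533 − 397 = 136 density bands.
Dividing by 2 density bands per year: 136 / 2 = 68 years.
Counting back 68 years from 1967 CE places the high-density stress band in 1967 − 68 = 1899 CE.

1899 CE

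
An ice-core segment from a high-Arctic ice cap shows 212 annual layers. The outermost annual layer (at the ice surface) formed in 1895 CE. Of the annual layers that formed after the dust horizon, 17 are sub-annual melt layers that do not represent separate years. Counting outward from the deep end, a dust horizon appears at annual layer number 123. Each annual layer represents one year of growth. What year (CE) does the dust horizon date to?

The dust horizon sits at annual layer 123 from the deep end, so 212 − 123 = 89 annual layers formed after it.
Removing the 17 false annual layers leaves 89 − 17 = 72 true annual layers beyond the dust horizon.
Counting back 72 years from 1895 CE places the dust horizon in 1895 − 72 = 1823 CE.

1823 CE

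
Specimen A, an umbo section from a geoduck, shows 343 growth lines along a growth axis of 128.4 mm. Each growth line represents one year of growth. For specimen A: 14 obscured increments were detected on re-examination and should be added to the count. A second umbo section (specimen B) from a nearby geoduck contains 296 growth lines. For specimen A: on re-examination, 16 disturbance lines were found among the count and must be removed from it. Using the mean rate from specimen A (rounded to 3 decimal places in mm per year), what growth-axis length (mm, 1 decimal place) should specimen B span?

111.6 mm

Specimen A: adjusted count: 343 − 16 + 14 = 341 growth lines.
A: Extension rate ≈ 128.4 / 341 = 0.377 mm/yr.
Length of B = 0.377 × 296 = 111.6 mm.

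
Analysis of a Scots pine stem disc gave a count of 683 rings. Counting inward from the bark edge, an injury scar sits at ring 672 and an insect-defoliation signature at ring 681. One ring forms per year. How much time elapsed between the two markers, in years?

9 yr

The two markers are separated by 681 − 672 = 9 rings.
One ring per year makes the interval 9 years.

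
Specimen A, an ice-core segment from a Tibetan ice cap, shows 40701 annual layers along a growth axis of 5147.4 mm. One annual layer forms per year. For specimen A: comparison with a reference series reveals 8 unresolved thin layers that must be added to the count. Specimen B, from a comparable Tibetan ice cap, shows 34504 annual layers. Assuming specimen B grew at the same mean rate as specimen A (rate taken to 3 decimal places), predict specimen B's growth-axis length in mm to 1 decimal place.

Specimen A: adjusted count: 40701 + 8 = 40709 annual layers.
A: Mean rate = 5147.4 mm / 40709 years ≈ 0.126 mm/yr.
For B, 0.126 mm/year × 34504 years = 4347.5 mm.

4347.5 mm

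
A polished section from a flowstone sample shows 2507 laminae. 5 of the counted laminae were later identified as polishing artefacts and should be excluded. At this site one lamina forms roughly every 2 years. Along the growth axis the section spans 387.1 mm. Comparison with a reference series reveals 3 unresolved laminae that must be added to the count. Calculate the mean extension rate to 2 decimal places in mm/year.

0.08 mm/year

Adjusted count: 2507 − 5 + 3 = 2505 laminae.
At 2 years per lamina, 2505 × 2 = 5010 years.
Extension rate ≈ 387.1 / 5010 = 0.08 mm/year.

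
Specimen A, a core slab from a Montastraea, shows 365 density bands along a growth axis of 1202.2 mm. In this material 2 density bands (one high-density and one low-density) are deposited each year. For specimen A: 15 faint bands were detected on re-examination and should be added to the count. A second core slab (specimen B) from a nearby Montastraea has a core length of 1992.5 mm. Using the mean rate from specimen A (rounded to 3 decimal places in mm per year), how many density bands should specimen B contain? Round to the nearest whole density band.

Specimen A: adjusted count: 365 + 15 = 380 density bands.
Specimen A: dividing by 2 density bands per year: 380 / 2 = 190 years.
A: Extension rate ≈ 1202.2 / 190 = 6.327 mm per year.
B spans 1992.5 / 6.327 = 314.92 years; at 2 density bands per year that is 314.92 × 2 ≈ 630 density bands.

630 density bands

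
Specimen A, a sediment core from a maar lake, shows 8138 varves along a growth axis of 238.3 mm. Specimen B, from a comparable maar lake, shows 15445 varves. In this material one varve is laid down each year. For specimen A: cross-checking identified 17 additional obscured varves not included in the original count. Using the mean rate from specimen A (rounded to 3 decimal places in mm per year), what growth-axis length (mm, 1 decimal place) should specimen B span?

Specimen A: adjusted count: 8138 + 17 = 8155 varves.
A: Mean rate = 238.3 mm / 8155 years ≈ 0.029 mm/yr.
For B, 0.029 mm/year × 15445 years = 447.9 mm.

447.9 mm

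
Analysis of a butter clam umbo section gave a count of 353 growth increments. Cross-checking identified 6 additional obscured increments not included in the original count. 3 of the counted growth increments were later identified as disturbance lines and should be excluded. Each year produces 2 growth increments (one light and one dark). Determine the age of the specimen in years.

178 years

After corrections the count is 353 − 3 + 6 = 356 growth increments.
356 growth increments at 2 per year is 356 / 2 = 178 years.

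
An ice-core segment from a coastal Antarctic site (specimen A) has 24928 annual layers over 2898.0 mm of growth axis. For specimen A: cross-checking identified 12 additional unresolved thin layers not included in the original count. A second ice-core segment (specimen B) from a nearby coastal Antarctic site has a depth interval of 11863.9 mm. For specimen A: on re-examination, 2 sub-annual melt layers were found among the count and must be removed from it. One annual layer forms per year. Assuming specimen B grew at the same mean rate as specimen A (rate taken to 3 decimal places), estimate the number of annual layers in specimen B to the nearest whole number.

102275 annual layers

Specimen A: correcting the raw count gives 24928 − 2 + 12 = 24938 true annual layers.
A: Mean rate = 2898.0 mm / 24938 years ≈ 0.116 mm per year.
Specimen B: 11863.9 mm / 0.116 mm per year = 102275.00 years ≈ 102275 annual layers.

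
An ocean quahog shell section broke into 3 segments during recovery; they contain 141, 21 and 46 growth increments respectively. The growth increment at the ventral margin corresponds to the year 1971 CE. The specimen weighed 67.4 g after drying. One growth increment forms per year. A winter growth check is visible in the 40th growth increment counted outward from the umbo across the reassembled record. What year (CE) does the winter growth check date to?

Total growth increments = 141 + 21 + 46 = 208.
The winter growth check sits at growth increment 40 from the umbo, so 208 − 40 = 168 growth increments formed after it.
1971 − 168 = 1803 CE.

1803 CE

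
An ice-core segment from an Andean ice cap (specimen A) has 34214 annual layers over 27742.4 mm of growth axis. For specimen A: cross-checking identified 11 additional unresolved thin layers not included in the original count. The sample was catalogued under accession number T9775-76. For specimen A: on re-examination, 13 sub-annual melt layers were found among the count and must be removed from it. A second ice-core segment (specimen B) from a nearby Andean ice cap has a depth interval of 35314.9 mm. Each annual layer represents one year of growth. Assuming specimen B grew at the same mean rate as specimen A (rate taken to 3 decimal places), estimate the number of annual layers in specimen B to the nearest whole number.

43545 annual layers

Specimen A: after corrections the count is 34214 − 13 + 11 = 34212 annual layers.
A: 27742.4 mm over 34212 years gives 27742.4 / 34212 ≈ 0.811 mm/yr.
For B, 35314.9 / 0.811 = 43544.88 years ≈ 43545 annual layers.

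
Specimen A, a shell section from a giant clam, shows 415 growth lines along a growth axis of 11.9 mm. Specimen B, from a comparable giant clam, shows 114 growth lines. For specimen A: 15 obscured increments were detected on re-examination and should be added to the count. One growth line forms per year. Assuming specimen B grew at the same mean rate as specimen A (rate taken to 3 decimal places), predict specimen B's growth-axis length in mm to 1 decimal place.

3.2 mm

Specimen A: adjusted count: 415 + 15 = 430 growth lines.
A: 11.9 mm over 430 years gives 11.9 / 430 ≈ 0.028 mm/yr.
Length of B = 0.028 × 114 = 3.2 mm.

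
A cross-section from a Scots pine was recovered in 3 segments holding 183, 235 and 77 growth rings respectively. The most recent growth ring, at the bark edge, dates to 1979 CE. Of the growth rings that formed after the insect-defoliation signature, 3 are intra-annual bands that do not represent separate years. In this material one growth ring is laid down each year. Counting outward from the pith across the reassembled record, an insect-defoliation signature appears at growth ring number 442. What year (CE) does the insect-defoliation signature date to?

1929 CE

Total growth rings = 183 + 235 + 77 = 495.
The insect-defoliation signature sits at growth ring 442 from the pith, so 495 − 442 = 53 growth rings formed after it.
Excluding 3 false growth rings: 53 − 3 = 50.
Counting back 50 years from 1979 CE places the insect-defoliation signature in 1979 − 50 = 1929 CE.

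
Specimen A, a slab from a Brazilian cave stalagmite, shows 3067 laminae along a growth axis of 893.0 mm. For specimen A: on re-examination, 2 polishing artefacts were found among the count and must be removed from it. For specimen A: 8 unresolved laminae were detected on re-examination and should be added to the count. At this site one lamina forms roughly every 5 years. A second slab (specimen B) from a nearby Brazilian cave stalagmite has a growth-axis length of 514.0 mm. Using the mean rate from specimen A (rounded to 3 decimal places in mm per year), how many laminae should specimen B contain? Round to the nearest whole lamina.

1772 laminae

Specimen A: correcting the raw count gives 3067 − 2 + 8 = 3073 true laminae.
Specimen A: 3073 laminae at 5 years each span 3073 × 5 = 15365 years.
A: Extension rate ≈ 893.0 / 15365 = 0.058 mm per year.
B spans 514.0 / 0.058 = 8862.07 years; at 5 years per lamina that is 8862.07 / 5 ≈ 1772 laminae.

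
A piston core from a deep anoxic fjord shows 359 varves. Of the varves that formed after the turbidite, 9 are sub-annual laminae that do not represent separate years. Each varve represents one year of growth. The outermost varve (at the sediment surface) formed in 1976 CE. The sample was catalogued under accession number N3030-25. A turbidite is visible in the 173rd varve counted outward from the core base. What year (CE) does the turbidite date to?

Between varve 173 and the sediment surface there are 359 − 173 = 186 varves.
Excluding 9 false varves: 186 − 9 = 177.
1976 − 177 = 1799 CE.

1799 CE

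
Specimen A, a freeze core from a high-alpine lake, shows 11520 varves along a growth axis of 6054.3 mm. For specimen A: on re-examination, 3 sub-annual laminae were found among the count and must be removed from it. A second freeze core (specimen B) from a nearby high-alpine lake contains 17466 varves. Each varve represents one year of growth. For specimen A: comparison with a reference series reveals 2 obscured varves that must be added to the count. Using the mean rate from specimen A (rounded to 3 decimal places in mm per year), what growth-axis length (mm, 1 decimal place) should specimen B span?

Specimen A: correcting the raw count gives 11520 − 3 + 2 = 11519 true varves.
A: 6054.3 mm over 11519 years gives 6054.3 / 11519 ≈ 0.526 mm/yr.
Length of B = 0.526 × 17466 = 9187.1 mm.

9187.1 mm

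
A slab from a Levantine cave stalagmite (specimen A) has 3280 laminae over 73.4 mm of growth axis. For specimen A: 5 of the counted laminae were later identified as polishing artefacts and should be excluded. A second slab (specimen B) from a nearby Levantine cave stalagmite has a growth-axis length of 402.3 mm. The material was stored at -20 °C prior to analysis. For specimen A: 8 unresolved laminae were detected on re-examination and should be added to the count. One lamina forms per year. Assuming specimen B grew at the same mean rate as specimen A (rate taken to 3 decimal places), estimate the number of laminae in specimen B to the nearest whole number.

Specimen A: correcting the raw count gives 3280 − 5 + 8 = 3283 true laminae.
A: Mean rate = 73.4 mm / 3283 years ≈ 0.022 mm/year.
For B, 402.3 / 0.022 = 18286.36 years ≈ 18286 laminae.

18286 laminae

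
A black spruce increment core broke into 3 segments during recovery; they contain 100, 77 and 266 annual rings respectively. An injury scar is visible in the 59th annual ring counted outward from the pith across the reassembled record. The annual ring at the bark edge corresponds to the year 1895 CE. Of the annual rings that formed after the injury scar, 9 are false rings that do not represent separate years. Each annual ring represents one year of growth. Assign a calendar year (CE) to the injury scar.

1520 CE

Total annual rings = 100 + 77 + 266 = 443.
The injury scar sits at annual ring 59 from the pith, so 443 − 59 = 384 annual rings formed after it.
Excluding 9 false annual rings: 384 − 9 = 375.
The annual ring at the bark edge is 1895 CE, so the injury scar dates to 1895 − 375 = 1520 CE.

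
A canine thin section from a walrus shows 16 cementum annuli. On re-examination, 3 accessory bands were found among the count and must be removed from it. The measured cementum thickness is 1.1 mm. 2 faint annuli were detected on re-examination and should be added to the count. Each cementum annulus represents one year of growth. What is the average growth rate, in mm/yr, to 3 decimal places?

After corrections the count is 16 − 3 + 2 = 15 cementum annuli.
1.1 mm over 15 years gives 1.1 / 15 ≈ 0.073 mm/yr.

0.073 mm/yr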